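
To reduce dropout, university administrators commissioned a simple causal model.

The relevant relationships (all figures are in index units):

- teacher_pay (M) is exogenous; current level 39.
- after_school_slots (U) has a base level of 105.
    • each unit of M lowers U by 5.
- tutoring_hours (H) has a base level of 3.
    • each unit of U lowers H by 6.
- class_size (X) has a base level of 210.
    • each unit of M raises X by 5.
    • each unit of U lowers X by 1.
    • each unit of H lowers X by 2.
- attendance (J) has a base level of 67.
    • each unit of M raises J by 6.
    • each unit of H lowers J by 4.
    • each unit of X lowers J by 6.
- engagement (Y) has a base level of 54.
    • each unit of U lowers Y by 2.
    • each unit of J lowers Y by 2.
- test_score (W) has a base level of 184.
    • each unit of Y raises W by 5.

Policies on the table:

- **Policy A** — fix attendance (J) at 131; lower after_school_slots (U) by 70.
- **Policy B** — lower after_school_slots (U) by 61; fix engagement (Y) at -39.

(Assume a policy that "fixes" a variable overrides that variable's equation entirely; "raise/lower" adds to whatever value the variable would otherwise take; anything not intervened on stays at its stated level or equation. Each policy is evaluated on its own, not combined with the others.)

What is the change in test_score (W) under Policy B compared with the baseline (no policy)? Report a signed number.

Baseline:
  M = 39
  U = 105 − 5·39 = -90
  H = 3 − 6·(-90) = 543
  X = 210 + 5·39 − (-90) − 2·543 = -591
  J = 67 + 6·39 − 4·543 − 6·(-591) = 1675
  Y = 54 − 2·(-90) − 2·1675 = -3116
  W = 184 + 5·(-3116) = -15396
Policy B (U − 61, Y := -39):
  M = 39
  U = 105 − 5·39 (−61 from intervention) = -151
  H = 3 − 6·(-151) = 909
  X = 210 + 5·39 − (-151) − 2·909 = -1262
  J = 67 + 6·39 − 4·909 − 6·(-1262) = 4237
  Y = -39
  W = 184 + 5·(-39) = -11
Change in W: -11 − (-15396) = 15385

15385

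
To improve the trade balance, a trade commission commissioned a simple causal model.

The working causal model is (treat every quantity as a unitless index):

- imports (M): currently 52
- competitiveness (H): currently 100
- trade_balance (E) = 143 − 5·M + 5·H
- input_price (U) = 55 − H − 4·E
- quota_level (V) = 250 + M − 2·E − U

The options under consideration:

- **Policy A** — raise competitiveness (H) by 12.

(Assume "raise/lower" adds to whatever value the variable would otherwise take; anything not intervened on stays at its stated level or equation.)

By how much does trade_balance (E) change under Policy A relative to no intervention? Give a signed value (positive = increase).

Baseline:
  M = 52
  H = 100
  E = 143 − 5·52 + 5·100 = 383
Policy A (H + 12):
  M = 52
  H = 100 + 12 = 112
  E = 143 − 5·52 + 5·112 = 443
Change in E: 443 − 383 = 60

60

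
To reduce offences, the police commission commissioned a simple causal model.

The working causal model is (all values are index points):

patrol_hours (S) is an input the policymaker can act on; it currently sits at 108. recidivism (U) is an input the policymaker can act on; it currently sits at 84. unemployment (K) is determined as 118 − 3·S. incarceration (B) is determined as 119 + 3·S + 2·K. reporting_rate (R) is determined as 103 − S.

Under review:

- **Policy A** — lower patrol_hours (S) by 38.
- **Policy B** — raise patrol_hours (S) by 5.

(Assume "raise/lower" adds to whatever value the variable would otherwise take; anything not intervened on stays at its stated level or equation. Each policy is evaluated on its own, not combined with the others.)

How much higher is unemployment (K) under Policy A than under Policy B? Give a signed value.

Policy A (S − 38):
  S = 108 − 38 = 70
  K = 118 − 3·70 = -92
Policy B (S + 5):
  S = 108 + 5 = 113
  K = 118 − 3·113 = -221
K: -92 − (-221) = 129

129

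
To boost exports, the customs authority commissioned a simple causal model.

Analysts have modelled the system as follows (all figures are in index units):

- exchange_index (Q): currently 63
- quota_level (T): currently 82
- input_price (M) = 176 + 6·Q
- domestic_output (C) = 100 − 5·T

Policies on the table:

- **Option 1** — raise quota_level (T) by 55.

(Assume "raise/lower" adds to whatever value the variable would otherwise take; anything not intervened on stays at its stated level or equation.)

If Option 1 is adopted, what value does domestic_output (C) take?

-585

Option 1 (T + 55):
  T = 82 + 55 = 137
  C = 100 − 5·137 = -585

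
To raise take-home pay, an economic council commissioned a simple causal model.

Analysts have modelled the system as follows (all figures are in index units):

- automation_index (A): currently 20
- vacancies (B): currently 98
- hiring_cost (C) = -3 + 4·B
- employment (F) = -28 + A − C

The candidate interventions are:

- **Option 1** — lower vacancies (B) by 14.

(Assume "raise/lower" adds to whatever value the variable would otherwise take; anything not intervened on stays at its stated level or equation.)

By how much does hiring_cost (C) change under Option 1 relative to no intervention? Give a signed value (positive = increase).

Baseline:
  B = 98
  C = -3 + 4·98 = 389
Option 1 (B − 14):
  B = 98 − 14 = 84
  C = -3 + 4·84 = 333
Change in C: 333 − 389 = -56

-56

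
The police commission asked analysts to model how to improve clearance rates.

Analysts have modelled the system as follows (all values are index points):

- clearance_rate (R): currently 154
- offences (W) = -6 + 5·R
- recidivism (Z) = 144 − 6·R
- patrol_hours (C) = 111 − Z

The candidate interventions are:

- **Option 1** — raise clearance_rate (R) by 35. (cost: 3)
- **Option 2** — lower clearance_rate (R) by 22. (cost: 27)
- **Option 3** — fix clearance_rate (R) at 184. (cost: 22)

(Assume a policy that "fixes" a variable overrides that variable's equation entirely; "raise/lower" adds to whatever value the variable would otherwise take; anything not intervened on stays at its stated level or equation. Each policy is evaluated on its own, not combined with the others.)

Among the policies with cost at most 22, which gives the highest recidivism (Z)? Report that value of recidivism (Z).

-960

Option 1 (R + 35):
  R = 154 + 35 = 189
  Z = 144 − 6·189 = -990
Option 3 (R := 184):
  R = 184
  Z = 144 − 6·184 = -960
Comparing — Option 1: Z=-990, Option 3: Z=-960. Highest is -960 (Option 3).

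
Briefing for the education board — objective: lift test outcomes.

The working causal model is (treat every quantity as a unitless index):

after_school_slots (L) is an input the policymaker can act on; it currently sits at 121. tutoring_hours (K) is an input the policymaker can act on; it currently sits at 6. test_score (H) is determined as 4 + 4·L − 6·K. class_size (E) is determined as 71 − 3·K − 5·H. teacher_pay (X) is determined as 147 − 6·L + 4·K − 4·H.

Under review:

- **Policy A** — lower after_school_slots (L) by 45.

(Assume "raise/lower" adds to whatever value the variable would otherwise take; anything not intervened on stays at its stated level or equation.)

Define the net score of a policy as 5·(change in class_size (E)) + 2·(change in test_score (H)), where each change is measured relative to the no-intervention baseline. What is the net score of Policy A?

4140

Baseline:
  L = 121
  K = 6
  H = 4 + 4·121 − 6·6 = 452
  E = 71 − 3·6 − 5·452 = -2207
Policy A (L − 45):
  L = 121 − 45 = 76
  K = 6
  H = 4 + 4·76 − 6·6 = 272
  E = 71 − 3·6 − 5·272 = -1307
ΔE = -1307 − (-2207) = 900; ΔH = 272 − 452 = -180
Score = 5·900 + 2·(-180) = 4140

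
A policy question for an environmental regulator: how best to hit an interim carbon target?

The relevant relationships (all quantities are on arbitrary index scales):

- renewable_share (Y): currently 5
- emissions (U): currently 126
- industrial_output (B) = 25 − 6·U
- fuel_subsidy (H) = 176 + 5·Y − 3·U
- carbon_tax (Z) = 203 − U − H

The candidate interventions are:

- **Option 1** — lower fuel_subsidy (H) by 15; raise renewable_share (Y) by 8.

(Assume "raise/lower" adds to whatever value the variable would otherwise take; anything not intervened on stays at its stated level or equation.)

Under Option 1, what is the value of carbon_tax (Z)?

229

Option 1 (H − 15, Y + 8):
  Y = 5 + 8 = 13
  U = 126
  H = 176 + 5·13 − 3·126 (−15 from intervention) = -152
  Z = 203 − 126 − (-152) = 229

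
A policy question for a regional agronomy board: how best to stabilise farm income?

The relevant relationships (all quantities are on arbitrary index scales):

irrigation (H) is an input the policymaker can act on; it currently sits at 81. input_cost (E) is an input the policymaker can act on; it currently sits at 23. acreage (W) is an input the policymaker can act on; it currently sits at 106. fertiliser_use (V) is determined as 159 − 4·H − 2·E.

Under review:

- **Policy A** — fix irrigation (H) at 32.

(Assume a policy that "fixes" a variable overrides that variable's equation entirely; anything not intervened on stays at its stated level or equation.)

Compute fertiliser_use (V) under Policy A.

-15

Policy A (H := 32):
  H = 32
  E = 23
  V = 159 − 4·32 − 2·23 = -15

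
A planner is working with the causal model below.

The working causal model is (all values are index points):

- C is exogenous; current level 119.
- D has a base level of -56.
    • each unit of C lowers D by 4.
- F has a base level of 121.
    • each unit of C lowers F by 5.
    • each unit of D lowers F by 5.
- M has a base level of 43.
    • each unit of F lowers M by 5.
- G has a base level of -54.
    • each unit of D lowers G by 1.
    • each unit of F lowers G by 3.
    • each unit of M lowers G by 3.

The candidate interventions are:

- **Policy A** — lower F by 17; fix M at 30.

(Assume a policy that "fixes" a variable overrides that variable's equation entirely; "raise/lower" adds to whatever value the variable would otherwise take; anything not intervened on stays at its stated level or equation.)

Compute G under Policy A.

Policy A (F − 17, M := 30):
  C = 119
  D = -56 − 4·119 = -532
  F = 121 − 5·119 − 5·(-532) (−17 from intervention) = 2169
  M = 30
  G = -54 − (-532) − 3·2169 − 3·30 = -6119

-6119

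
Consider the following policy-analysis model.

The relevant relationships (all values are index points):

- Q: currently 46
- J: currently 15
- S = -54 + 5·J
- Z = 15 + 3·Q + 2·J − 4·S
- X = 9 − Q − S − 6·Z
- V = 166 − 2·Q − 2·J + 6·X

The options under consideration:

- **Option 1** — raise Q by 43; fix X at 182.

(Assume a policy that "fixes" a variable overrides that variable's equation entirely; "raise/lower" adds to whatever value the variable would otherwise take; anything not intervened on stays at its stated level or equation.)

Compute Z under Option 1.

Option 1 (Q + 43, X := 182):
  Q = 46 + 43 = 89
  J = 15
  S = -54 + 5·15 = 21
  Z = 15 + 3·89 + 2·15 − 4·21 = 228

228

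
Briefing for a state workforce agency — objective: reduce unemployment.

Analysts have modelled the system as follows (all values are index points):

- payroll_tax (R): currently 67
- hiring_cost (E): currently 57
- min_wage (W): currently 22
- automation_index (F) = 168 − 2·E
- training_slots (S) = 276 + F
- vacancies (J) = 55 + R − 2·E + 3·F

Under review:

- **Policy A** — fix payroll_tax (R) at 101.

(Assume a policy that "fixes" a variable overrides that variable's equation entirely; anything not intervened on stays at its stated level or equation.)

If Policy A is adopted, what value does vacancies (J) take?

204

Policy A (R := 101):
  R = 101
  E = 57
  F = 168 − 2·57 = 54
  J = 55 + 101 − 2·57 + 3·54 = 204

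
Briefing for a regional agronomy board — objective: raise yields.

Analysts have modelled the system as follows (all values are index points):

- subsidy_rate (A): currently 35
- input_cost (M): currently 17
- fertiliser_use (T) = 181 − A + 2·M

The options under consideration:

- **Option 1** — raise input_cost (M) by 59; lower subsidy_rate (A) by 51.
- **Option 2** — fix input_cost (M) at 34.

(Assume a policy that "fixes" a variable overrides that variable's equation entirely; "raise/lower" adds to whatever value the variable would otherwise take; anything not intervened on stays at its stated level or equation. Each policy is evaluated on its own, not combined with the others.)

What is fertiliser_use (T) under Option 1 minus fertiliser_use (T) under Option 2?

135

Option 1 (M + 59, A − 51):
  A = 35 − 51 = -16
  M = 17 + 59 = 76
  T = 181 − (-16) + 2·76 = 349
Option 2 (M := 34):
  A = 35
  M = 34
  T = 181 − 35 + 2·34 = 214
T: 349 − 214 = 135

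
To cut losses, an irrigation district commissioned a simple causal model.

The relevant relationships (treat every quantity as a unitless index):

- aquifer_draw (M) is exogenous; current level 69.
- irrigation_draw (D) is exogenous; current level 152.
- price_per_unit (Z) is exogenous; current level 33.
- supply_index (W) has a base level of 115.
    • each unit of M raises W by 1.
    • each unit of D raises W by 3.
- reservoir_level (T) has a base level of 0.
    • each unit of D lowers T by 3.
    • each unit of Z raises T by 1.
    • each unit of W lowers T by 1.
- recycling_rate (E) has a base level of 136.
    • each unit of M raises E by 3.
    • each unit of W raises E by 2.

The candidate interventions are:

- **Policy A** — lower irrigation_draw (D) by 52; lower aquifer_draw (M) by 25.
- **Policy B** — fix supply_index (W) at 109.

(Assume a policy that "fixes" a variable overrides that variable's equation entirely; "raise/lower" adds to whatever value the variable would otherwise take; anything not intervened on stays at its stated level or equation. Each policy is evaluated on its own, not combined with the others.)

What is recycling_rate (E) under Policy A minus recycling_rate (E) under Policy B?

Policy A (D − 52, M − 25):
  M = 69 − 25 = 44
  D = 152 − 52 = 100
  W = 115 + 44 + 3·100 = 459
  E = 136 + 3·44 + 2·459 = 1186
Policy B (W := 109):
  M = 69
  D = 152
  W = 109
  E = 136 + 3·69 + 2·109 = 561
E: 1186 − 561 = 625

625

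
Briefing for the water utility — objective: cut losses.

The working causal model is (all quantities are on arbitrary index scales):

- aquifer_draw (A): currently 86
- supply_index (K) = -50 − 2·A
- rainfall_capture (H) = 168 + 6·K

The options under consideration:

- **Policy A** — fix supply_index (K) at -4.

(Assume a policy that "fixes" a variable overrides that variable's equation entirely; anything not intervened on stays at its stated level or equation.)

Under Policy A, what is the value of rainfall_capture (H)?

144

Policy A (K := -4):
  A = 86
  K = -4
  H = 168 + 6·(-4) = 144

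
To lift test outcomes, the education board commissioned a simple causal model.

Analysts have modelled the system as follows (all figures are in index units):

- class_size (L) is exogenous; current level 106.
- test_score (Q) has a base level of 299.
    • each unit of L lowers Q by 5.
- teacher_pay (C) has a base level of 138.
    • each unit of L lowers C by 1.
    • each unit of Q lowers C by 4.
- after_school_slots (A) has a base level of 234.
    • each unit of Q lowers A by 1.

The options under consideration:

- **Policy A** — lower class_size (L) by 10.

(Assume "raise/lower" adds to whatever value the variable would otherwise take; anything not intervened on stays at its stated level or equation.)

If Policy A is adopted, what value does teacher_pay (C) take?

766

Policy A (L − 10):
  L = 106 − 10 = 96
  Q = 299 − 5·96 = -181
  C = 138 − 96 − 4·(-181) = 766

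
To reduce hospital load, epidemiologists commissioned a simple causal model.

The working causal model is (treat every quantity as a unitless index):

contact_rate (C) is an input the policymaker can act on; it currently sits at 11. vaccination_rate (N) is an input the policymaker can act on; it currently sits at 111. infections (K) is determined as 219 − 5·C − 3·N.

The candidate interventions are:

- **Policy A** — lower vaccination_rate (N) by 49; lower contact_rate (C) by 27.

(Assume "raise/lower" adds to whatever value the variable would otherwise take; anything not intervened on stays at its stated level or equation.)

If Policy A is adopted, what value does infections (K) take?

113

Policy A (N − 49, C − 27):
  C = 11 − 27 = -16
  N = 111 − 49 = 62
  K = 219 − 5·(-16) − 3·62 = 113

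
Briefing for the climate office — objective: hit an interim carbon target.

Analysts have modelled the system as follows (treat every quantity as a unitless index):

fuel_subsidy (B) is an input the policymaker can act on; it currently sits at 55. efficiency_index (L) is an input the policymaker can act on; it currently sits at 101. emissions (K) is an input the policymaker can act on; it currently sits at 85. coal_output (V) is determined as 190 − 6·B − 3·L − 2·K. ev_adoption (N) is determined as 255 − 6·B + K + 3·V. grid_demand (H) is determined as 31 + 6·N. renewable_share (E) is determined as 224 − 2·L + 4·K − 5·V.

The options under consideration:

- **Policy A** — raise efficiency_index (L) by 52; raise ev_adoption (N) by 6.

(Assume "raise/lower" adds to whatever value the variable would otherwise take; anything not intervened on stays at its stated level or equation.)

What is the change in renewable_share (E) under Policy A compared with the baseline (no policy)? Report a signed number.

Baseline:
  B = 55
  L = 101
  K = 85
  V = 190 − 6·55 − 3·101 − 2·85 = -613
  E = 224 − 2·101 + 4·85 − 5·(-613) = 3427
Policy A (L + 52, N + 6):
  B = 55
  L = 101 + 52 = 153
  K = 85
  V = 190 − 6·55 − 3·153 − 2·85 = -769
  E = 224 − 2·153 + 4·85 − 5·(-769) = 4103
Change in E: 4103 − 3427 = 676

676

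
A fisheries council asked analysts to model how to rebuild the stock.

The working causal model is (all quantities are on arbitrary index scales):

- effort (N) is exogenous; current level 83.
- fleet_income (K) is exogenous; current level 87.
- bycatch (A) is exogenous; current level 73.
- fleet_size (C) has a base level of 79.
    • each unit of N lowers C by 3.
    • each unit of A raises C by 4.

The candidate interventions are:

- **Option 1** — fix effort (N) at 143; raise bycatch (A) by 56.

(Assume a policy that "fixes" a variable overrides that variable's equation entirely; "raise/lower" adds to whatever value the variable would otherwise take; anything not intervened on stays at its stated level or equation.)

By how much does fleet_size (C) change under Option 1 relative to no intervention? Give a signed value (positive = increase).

44

Baseline:
  N = 83
  A = 73
  C = 79 − 3·83 + 4·73 = 122
Option 1 (N := 143, A + 56):
  N = 143
  A = 73 + 56 = 129
  C = 79 − 3·143 + 4·129 = 166
Change in C: 166 − 122 = 44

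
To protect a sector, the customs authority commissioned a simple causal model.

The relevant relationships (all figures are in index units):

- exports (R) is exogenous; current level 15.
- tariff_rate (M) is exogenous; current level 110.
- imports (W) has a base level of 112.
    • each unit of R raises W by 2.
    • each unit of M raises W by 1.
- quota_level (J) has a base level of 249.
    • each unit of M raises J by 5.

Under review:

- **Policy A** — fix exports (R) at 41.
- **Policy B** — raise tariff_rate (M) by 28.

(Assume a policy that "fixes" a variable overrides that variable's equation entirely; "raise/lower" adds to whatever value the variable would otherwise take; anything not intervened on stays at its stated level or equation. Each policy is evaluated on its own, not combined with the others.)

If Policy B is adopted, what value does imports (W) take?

280

Policy B (M + 28):
  R = 15
  M = 110 + 28 = 138
  W = 112 + 2·15 + 138 = 280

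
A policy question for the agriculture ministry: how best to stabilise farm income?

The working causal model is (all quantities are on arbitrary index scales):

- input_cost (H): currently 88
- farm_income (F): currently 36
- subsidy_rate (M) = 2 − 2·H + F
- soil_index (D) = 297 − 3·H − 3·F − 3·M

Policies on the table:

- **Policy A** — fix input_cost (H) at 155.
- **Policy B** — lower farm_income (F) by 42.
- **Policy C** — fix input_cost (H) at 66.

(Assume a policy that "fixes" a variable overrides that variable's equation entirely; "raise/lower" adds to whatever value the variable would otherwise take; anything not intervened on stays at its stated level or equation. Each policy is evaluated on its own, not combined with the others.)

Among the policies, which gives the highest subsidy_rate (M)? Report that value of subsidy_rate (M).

-94

Policy A (H := 155):
  H = 155
  F = 36
  M = 2 − 2·155 + 36 = -272
Policy B (F − 42):
  H = 88
  F = 36 − 42 = -6
  M = 2 − 2·88 + (-6) = -180
Policy C (H := 66):
  H = 66
  F = 36
  M = 2 − 2·66 + 36 = -94
Comparing — Policy A: M=-272, Policy B: M=-180, Policy C: M=-94. Highest is -94 (Policy C).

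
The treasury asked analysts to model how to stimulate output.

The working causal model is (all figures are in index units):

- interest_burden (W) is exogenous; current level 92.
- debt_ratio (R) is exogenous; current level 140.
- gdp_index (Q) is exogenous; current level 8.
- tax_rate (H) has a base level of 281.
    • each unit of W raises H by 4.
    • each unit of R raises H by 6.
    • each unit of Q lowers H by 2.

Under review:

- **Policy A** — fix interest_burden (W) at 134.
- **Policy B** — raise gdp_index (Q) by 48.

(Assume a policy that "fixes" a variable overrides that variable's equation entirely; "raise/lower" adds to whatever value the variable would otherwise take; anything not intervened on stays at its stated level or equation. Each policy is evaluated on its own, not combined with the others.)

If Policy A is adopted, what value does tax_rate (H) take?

1641

Policy A (W := 134):
  W = 134
  R = 140
  Q = 8
  H = 281 + 4·134 + 6·140 − 2·8 = 1641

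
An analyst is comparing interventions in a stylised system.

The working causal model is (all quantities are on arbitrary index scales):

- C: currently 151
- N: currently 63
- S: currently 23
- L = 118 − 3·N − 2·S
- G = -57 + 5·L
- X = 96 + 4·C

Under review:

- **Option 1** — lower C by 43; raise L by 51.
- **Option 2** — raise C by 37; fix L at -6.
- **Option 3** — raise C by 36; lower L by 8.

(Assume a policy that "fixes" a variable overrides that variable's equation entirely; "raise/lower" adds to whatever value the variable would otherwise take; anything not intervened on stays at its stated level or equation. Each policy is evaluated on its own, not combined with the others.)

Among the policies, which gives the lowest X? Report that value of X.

Option 1 (C − 43, L + 51):
  C = 151 − 43 = 108
  X = 96 + 4·108 = 528
Option 2 (C + 37, L := -6):
  C = 151 + 37 = 188
  X = 96 + 4·188 = 848
Option 3 (C + 36, L − 8):
  C = 151 + 36 = 187
  X = 96 + 4·187 = 844
Comparing — Option 1: X=528, Option 2: X=848, Option 3: X=844. Lowest is 528 (Option 1).

528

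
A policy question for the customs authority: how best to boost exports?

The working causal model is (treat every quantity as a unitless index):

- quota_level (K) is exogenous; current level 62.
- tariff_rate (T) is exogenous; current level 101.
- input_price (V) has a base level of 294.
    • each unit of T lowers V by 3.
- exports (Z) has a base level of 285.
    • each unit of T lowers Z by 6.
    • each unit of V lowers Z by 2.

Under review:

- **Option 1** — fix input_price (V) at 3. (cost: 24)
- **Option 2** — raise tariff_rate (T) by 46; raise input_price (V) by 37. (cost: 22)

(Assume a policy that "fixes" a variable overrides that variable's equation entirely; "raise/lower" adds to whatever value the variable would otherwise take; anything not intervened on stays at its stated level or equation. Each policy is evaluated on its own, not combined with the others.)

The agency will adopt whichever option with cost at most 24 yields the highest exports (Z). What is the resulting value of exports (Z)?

-327

Option 1 (V := 3):
  T = 101
  V = 3
  Z = 285 − 6·101 − 2·3 = -327
Option 2 (T + 46, V + 37):
  T = 101 + 46 = 147
  V = 294 − 3·147 (+37 from intervention) = -110
  Z = 285 − 6·147 − 2·(-110) = -377
Comparing — Option 1: Z=-327, Option 2: Z=-377. Highest is -327 (Option 1).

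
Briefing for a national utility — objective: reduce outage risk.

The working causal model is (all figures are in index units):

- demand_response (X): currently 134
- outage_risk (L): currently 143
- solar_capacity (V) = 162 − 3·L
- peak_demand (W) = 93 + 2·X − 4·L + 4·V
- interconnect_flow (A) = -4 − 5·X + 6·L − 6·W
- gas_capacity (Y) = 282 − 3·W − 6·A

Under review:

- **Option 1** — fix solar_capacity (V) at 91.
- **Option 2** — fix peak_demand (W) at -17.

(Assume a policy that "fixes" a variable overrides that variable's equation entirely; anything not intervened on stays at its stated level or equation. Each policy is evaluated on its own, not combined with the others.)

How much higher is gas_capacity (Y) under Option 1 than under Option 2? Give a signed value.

Option 1 (V := 91):
  X = 134
  L = 143
  V = 91
  W = 93 + 2·134 − 4·143 + 4·91 = 153
  A = -4 − 5·134 + 6·143 − 6·153 = -734
  Y = 282 − 3·153 − 6·(-734) = 4227
Option 2 (W := -17):
  X = 134
  L = 143
  V = 162 − 3·143 = -267
  W = -17
  A = -4 − 5·134 + 6·143 − 6·(-17) = 286
  Y = 282 − 3·(-17) − 6·286 = -1383
Y: 4227 − (-1383) = 5610

5610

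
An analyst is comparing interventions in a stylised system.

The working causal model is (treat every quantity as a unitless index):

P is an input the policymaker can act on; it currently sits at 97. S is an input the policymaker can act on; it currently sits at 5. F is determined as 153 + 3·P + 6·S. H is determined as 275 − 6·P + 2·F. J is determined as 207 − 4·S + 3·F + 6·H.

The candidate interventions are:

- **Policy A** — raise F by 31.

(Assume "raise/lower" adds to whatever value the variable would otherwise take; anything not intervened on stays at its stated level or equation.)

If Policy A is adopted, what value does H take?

Policy A (F + 31):
  P = 97
  S = 5
  F = 153 + 3·97 + 6·5 (+31 from intervention) = 505
  H = 275 − 6·97 + 2·505 = 703

703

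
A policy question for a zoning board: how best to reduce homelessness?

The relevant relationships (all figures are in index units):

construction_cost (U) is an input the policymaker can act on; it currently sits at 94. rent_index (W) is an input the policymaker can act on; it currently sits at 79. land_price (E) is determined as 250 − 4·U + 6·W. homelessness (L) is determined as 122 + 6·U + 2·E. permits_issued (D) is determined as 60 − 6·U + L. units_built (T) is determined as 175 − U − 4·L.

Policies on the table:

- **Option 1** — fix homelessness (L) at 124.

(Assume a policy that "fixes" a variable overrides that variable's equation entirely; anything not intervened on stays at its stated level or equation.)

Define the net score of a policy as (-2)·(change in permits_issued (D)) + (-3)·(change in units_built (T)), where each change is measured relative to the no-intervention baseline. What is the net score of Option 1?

-12580

Baseline:
  U = 94
  W = 79
  E = 250 − 4·94 + 6·79 = 348
  L = 122 + 6·94 + 2·348 = 1382
  D = 60 − 6·94 + 1382 = 878
  T = 175 − 94 − 4·1382 = -5447
Option 1 (L := 124):
  U = 94
  W = 79
  E = 250 − 4·94 + 6·79 = 348
  L = 124
  D = 60 − 6·94 + 124 = -380
  T = 175 − 94 − 4·124 = -415
ΔD = -380 − 878 = -1258; ΔT = -415 − (-5447) = 5032
Score = (-2)·(-1258) + (-3)·5032 = -12580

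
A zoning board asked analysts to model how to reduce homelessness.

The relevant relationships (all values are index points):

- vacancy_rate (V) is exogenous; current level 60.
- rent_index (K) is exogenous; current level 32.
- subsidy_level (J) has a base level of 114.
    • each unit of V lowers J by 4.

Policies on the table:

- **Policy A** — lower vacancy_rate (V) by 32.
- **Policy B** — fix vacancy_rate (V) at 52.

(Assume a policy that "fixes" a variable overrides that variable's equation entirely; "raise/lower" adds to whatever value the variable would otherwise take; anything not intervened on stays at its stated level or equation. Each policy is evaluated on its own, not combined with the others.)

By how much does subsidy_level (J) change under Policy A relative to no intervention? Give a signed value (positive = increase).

Baseline:
  V = 60
  J = 114 − 4·60 = -126
Policy A (V − 32):
  V = 60 − 32 = 28
  J = 114 − 4·28 = 2
Change in J: 2 − (-126) = 128

128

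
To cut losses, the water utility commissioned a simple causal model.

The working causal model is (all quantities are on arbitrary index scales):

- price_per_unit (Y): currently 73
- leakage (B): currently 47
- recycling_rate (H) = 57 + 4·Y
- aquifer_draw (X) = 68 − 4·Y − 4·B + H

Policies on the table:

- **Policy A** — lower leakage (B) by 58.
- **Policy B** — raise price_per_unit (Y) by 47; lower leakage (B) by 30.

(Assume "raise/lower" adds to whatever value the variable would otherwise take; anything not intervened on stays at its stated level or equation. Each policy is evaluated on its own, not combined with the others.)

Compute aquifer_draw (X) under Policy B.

Policy B (Y + 47, B − 30):
  Y = 73 + 47 = 120
  B = 47 − 30 = 17
  H = 57 + 4·120 = 537
  X = 68 − 4·120 − 4·17 + 537 = 57

57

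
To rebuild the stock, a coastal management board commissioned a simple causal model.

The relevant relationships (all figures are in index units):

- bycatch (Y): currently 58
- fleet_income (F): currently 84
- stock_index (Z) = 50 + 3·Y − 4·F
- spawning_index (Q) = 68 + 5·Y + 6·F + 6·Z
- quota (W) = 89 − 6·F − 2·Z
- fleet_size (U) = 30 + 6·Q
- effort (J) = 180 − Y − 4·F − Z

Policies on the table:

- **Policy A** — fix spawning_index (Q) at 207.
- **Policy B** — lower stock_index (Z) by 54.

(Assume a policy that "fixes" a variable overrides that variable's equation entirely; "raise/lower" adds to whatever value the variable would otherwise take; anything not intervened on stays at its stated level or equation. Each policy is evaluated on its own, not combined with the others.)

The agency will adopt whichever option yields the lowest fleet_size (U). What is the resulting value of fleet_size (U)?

-774

Policy A (Q := 207):
  Y = 58
  F = 84
  Z = 50 + 3·58 − 4·84 = -112
  Q = 207
  U = 30 + 6·207 = 1272
Policy B (Z − 54):
  Y = 58
  F = 84
  Z = 50 + 3·58 − 4·84 (−54 from intervention) = -166
  Q = 68 + 5·58 + 6·84 + 6·(-166) = -134
  U = 30 + 6·(-134) = -774
Comparing — Policy A: U=1272, Policy B: U=-774. Lowest is -774 (Policy B).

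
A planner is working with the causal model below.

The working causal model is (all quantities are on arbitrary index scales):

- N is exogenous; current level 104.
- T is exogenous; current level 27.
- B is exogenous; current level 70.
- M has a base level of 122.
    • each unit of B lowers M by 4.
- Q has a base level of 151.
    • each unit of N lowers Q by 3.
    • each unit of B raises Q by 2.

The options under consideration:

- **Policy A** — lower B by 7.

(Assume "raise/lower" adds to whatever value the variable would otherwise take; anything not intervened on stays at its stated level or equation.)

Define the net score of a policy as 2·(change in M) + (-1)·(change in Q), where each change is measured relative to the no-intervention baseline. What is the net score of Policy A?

Baseline:
  N = 104
  B = 70
  M = 122 − 4·70 = -158
  Q = 151 − 3·104 + 2·70 = -21
Policy A (B − 7):
  N = 104
  B = 70 − 7 = 63
  M = 122 − 4·63 = -130
  Q = 151 − 3·104 + 2·63 = -35
ΔM = -130 − (-158) = 28; ΔQ = -35 − (-21) = -14
Score = 2·28 + (-1)·(-14) = 70

70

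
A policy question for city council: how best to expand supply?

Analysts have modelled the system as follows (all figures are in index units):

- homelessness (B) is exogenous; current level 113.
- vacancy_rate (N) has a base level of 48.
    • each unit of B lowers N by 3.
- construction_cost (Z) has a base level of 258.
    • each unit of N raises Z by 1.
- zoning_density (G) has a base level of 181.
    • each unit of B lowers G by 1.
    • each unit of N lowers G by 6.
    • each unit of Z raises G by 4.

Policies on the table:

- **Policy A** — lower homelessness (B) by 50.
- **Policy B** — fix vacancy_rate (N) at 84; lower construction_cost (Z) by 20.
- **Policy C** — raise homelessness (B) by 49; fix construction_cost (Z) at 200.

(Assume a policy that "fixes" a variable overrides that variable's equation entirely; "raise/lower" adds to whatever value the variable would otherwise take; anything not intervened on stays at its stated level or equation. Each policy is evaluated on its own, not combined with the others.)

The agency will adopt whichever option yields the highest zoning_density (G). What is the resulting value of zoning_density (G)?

Policy A (B − 50):
  B = 113 − 50 = 63
  N = 48 − 3·63 = -141
  Z = 258 + (-141) = 117
  G = 181 − 63 − 6·(-141) + 4·117 = 1432
Policy B (N := 84, Z − 20):
  B = 113
  N = 84
  Z = 258 + 84 (−20 from intervention) = 322
  G = 181 − 113 − 6·84 + 4·322 = 852
Policy C (B + 49, Z := 200):
  B = 113 + 49 = 162
  N = 48 − 3·162 = -438
  Z = 200
  G = 181 − 162 − 6·(-438) + 4·200 = 3447
Comparing — Policy A: G=1432, Policy B: G=852, Policy C: G=3447. Highest is 3447 (Policy C).

3447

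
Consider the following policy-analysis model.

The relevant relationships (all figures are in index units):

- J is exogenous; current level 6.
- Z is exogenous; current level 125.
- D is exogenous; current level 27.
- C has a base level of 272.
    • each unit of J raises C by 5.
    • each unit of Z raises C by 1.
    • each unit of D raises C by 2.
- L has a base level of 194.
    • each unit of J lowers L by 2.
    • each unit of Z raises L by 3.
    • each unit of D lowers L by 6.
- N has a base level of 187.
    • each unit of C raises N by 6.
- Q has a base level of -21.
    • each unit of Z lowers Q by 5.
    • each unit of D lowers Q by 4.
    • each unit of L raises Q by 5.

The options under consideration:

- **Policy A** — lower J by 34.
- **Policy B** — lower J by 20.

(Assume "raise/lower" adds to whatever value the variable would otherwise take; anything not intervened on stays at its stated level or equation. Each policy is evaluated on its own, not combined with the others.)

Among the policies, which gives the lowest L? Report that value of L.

Policy A (J − 34):
  J = 6 − 34 = -28
  Z = 125
  D = 27
  L = 194 − 2·(-28) + 3·125 − 6·27 = 463
Policy B (J − 20):
  J = 6 − 20 = -14
  Z = 125
  D = 27
  L = 194 − 2·(-14) + 3·125 − 6·27 = 435
Comparing — Policy A: L=463, Policy B: L=435. Lowest is 435 (Policy B).

435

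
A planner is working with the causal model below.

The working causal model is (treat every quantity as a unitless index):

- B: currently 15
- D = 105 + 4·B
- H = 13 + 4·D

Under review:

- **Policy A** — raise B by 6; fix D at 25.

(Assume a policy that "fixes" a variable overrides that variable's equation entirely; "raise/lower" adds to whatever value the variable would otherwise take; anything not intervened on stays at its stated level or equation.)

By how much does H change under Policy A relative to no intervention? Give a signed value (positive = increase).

Baseline:
  B = 15
  D = 105 + 4·15 = 165
  H = 13 + 4·165 = 673
Policy A (B + 6, D := 25):
  B = 15 + 6 = 21
  D = 25
  H = 13 + 4·25 = 113
Change in H: 113 − 673 = -560

-560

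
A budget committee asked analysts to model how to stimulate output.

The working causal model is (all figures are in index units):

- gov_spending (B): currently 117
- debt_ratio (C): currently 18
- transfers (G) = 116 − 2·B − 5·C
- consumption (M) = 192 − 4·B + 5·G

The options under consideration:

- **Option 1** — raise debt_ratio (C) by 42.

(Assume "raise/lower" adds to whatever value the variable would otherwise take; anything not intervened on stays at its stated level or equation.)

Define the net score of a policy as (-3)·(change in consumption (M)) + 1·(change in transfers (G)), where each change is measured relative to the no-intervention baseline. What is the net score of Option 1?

Baseline:
  B = 117
  C = 18
  G = 116 − 2·117 − 5·18 = -208
  M = 192 − 4·117 + 5·(-208) = -1316
Option 1 (C + 42):
  B = 117
  C = 18 + 42 = 60
  G = 116 − 2·117 − 5·60 = -418
  M = 192 − 4·117 + 5·(-418) = -2366
ΔM = -2366 − (-1316) = -1050; ΔG = -418 − (-208) = -210
Score = (-3)·(-1050) + 1·(-210) = 2940

2940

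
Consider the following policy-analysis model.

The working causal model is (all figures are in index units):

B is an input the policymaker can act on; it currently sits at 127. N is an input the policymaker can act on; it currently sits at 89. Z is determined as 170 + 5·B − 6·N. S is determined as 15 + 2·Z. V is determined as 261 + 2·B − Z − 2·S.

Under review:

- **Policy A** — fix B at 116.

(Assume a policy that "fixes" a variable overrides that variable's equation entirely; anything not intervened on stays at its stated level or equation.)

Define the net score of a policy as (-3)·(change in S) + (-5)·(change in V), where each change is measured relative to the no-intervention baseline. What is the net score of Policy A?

Baseline:
  B = 127
  N = 89
  Z = 170 + 5·127 − 6·89 = 271
  S = 15 + 2·271 = 557
  V = 261 + 2·127 − 271 − 2·557 = -870
Policy A (B := 116):
  B = 116
  N = 89
  Z = 170 + 5·116 − 6·89 = 216
  S = 15 + 2·216 = 447
  V = 261 + 2·116 − 216 − 2·447 = -617
ΔS = 447 − 557 = -110; ΔV = -617 − (-870) = 253
Score = (-3)·(-110) + (-5)·253 = -935

-935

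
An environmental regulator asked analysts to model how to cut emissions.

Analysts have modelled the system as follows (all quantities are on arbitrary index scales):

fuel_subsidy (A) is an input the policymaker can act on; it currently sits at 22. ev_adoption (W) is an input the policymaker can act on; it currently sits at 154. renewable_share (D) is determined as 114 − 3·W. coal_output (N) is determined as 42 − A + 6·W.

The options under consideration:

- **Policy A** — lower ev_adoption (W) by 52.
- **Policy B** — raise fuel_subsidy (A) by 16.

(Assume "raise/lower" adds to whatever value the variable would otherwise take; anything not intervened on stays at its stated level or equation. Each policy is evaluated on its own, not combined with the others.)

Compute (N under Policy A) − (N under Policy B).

Policy A (W − 52):
  A = 22
  W = 154 − 52 = 102
  N = 42 − 22 + 6·102 = 632
Policy B (A + 16):
  A = 22 + 16 = 38
  W = 154
  N = 42 − 38 + 6·154 = 928
N: 632 − 928 = -296

-296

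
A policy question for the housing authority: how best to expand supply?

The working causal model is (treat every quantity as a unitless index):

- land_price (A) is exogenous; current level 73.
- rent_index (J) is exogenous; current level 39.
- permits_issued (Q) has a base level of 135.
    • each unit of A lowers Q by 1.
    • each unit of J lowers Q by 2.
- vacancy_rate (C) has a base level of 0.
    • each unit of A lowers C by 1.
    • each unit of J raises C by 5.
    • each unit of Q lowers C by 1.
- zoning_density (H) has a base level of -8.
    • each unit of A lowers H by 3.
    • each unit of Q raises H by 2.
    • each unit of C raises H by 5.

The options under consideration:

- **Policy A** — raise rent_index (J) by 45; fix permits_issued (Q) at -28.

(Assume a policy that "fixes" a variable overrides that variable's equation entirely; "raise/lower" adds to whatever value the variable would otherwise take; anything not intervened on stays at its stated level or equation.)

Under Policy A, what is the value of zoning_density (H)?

1592

Policy A (J + 45, Q := -28):
  A = 73
  J = 39 + 45 = 84
  Q = -28
  C = 0 − 73 + 5·84 − (-28) = 375
  H = -8 − 3·73 + 2·(-28) + 5·375 = 1592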